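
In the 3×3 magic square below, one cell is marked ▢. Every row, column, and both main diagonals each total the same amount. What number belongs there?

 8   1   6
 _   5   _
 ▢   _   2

4

Row 1 is complete and sums to 15; that is the magic constant.
Column 2 needs 15; the known cells sum to 6, so (3,2) = 9.
Using column 3: 6 + 2 + ? → (2,3) = 15 − 8 = 7.
Using anti-diagonal: 6 + 5 + ? → (3,1) = 15 − 11 = 4.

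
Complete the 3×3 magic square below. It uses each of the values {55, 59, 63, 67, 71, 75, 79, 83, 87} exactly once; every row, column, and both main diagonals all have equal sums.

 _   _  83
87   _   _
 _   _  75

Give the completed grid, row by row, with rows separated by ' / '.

67 63 83 / 87 71 55 / 59 79 75

The 9 entries sum to 639, so each line sums to 639/3 = 213.
Using column 3: 83 + 75 + ? → (2,3) = 213 − 158 = 55.
Row 2: 87 + 55 + ? = 213, so (2,2) = 71.
Main diagonal must total 213; the given cells sum to 146, so (1,1) = 67.
Anti-diagonal: 83 + 71 + ? = 213, so (3,1) = 59.
Row 1 must total 213; the given cells sum to 150, so (1,2) = 63.
From row 3, 213 − (59 + 75) gives (3,2) = 79.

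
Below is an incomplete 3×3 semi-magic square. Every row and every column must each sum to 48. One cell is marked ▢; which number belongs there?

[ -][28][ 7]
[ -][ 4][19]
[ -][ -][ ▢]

22

The remaining cell in row 1 is (1,1) = 48 − 35 = 13.
Row 2 needs 48; the known cells sum to 23, so (2,1) = 25.
Column 1: 13 + 25 + ? = 48, so (3,1) = 10.
Using column 2: 28 + 4 + ? → (3,2) = 48 − 32 = 16.
From column 3, 48 − (7 + 19) gives (3,3) = 22.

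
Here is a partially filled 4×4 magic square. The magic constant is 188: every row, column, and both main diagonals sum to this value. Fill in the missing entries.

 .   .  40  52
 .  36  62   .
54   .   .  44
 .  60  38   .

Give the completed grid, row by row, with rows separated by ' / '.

Column 3 needs 188; the known cells sum to 140, so (3,3) = 48.
Using row 3: 54 + 48 + 44 + ? → (3,2) = 188 − 146 = 42.
Column 2 needs 188; the known cells sum to 138, so (1,2) = 50.
Anti-diagonal must total 188; the given cells sum to 156, so (4,1) = 32.
From row 1, 188 − (50 + 40 + 52) gives (1,1) = 46.
Using row 4: 32 + 60 + 38 + ? → (4,4) = 188 − 130 = 58.
Column 1: 46 + 54 + 32 + ? = 188, so (2,1) = 56.
Column 4: 52 + 44 + 58 + ? = 188, so (2,4) = 34.

46 50 40 52 / 56 36 62 34 / 54 42 48 44 / 32 60 38 58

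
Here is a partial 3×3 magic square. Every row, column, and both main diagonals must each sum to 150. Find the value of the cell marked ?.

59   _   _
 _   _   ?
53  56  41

Column 1 needs 150; the known cells sum to 112, so (2,1) = 38.
From main diagonal, 150 − (59 + 41) gives (2,2) = 50.
Anti-diagonal must total 150; the given cells sum to 103, so (1,3) = 47.
From row 1, 150 − (59 + 47) gives (1,2) = 44.
Row 2: 38 + 50 + ? = 150, so (2,3) = 62.

62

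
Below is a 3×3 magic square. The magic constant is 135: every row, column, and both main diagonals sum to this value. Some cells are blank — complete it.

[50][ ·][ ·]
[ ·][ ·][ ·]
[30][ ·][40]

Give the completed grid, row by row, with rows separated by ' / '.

From row 3, 135 − (30 + 40) gives (3,2) = 65.
Using column 1: 50 + 30 + ? → (2,1) = 135 − 80 = 55.
Main diagonal: 50 + 40 + ? = 135, so (2,2) = 45.
Anti-diagonal must total 135; the given cells sum to 75, so (1,3) = 60.
Row 1: 50 + 60 + ? = 135, so (1,2) = 25.
Row 2 needs 135; the known cells sum to 100, so (2,3) = 35.

50 25 60 / 55 45 35 / 30 65 40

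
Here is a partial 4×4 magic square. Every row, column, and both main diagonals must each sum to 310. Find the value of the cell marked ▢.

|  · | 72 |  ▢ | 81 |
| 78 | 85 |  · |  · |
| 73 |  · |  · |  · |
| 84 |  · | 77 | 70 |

Row 4 must total 310; the given cells sum to 231, so (4,2) = 79.
The remaining cell in column 1 is (1,1) = 310 − 235 = 75.
Column 2 must total 310; the given cells sum to 236, so (3,2) = 74.
The remaining cell in main diagonal is (3,3) = 310 − 230 = 80.
Anti-diagonal: 81 + 74 + 84 + ? = 310, so (2,3) = 71.
The remaining cell in row 1 is (1,3) = 310 − 228 = 82.

82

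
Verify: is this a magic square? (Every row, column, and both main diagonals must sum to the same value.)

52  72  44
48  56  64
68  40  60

Row 1: 52 + 72 + 44 = 168.
Row 2: 48 + 56 + 64 = 168.
Row 3: 68 + 40 + 60 = 168.
Column 1: 52 + 48 + 68 = 168.
Column 2: 72 + 56 + 40 = 168.
Column 3: 44 + 64 + 60 = 168.
Main diagonal: 52 + 56 + 60 = 168.
Anti-diagonal: 44 + 56 + 68 = 168.
All lines sum to 168.

Yes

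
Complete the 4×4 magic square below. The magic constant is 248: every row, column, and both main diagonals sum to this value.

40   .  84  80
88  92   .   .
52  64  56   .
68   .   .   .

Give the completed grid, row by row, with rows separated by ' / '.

40 44 84 80 / 88 92 36 32 / 52 64 56 76 / 68 48 72 60

Row 1 needs 248; the known cells sum to 204, so (1,2) = 44.
Row 3 needs 248; the known cells sum to 172, so (3,4) = 76.
Column 2: 44 + 92 + 64 + ? = 248, so (4,2) = 48.
Main diagonal needs 248; the known cells sum to 188, so (4,4) = 60.
Anti-diagonal needs 248; the known cells sum to 212, so (2,3) = 36.
Row 2 must total 248; the given cells sum to 216, so (2,4) = 32.
Row 4 must total 248; the given cells sum to 176, so (4,3) = 72.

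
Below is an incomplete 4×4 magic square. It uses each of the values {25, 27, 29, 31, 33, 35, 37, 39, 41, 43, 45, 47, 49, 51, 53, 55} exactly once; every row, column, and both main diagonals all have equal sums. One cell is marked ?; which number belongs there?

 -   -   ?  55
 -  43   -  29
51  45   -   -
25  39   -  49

41

The 16 entries sum to 640, so each line sums to 640/4 = 160.
Row 4 needs 160; the known cells sum to 113, so (4,3) = 47.
Column 2 needs 160; the known cells sum to 127, so (1,2) = 33.
The remaining cell in column 4 is (3,4) = 160 − 133 = 27.
Anti-diagonal needs 160; the known cells sum to 125, so (2,3) = 35.
Using row 2: 43 + 35 + 29 + ? → (2,1) = 160 − 107 = 53.
The remaining cell in row 3 is (3,3) = 160 − 123 = 37.
Column 1 must total 160; the given cells sum to 129, so (1,1) = 31.
The remaining cell in column 3 is (1,3) = 160 − 119 = 41.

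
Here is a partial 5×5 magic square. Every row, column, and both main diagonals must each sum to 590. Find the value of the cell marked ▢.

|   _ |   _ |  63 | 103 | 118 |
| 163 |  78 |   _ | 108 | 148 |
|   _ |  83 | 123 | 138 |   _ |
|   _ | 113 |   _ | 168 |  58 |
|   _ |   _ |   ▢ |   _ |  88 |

158

Using row 2: 163 + 78 + 108 + 148 + ? → (2,3) = 590 − 497 = 93.
Column 4 needs 590; the known cells sum to 517, so (5,4) = 73.
From column 5, 590 − (118 + 148 + 58 + 88) gives (3,5) = 178.
Main diagonal needs 590; the known cells sum to 457, so (1,1) = 133.
The remaining cell in anti-diagonal is (5,1) = 590 − 462 = 128.
Row 1 needs 590; the known cells sum to 417, so (1,2) = 173.
The remaining cell in row 3 is (3,1) = 590 − 522 = 68.
Using column 1: 133 + 163 + 68 + 128 + ? → (4,1) = 590 − 492 = 98.
The remaining cell in column 2 is (5,2) = 590 − 447 = 143.
From row 4, 590 − (98 + 113 + 168 + 58) gives (4,3) = 153.
Row 5: 128 + 143 + 73 + 88 + ? = 590, so (5,3) = 158.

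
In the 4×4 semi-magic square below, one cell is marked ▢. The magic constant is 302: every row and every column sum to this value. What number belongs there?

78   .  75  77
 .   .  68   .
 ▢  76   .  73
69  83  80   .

74

Row 1 must total 302; the given cells sum to 230, so (1,2) = 72.
Row 4 must total 302; the given cells sum to 232, so (4,4) = 70.
From column 2, 302 − (72 + 76 + 83) gives (2,2) = 71.
From column 3, 302 − (75 + 68 + 80) gives (3,3) = 79.
Using column 4: 77 + 73 + 70 + ? → (2,4) = 302 − 220 = 82.
From row 2, 302 − (71 + 68 + 82) gives (2,1) = 81.
Row 3: 76 + 79 + 73 + ? = 302, so (3,1) = 74.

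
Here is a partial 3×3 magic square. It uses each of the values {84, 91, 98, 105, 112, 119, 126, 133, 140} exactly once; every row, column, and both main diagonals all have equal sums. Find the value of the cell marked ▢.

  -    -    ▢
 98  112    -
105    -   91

The 9 entries sum to 1008, so each line sums to 1008/3 = 336.
Row 2 must total 336; the given cells sum to 210, so (2,3) = 126.
The remaining cell in row 3 is (3,2) = 336 − 196 = 140.
The remaining cell in column 1 is (1,1) = 336 − 203 = 133.
Column 2 needs 336; the known cells sum to 252, so (1,2) = 84.
Column 3: 126 + 91 + ? = 336, so (1,3) = 119.

119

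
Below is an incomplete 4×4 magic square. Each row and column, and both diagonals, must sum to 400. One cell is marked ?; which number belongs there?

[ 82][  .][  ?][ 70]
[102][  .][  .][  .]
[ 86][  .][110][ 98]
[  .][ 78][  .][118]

122

Row 3 must total 400; the given cells sum to 294, so (3,2) = 106.
Column 1: 82 + 102 + 86 + ? = 400, so (4,1) = 130.
The remaining cell in column 4 is (2,4) = 400 − 286 = 114.
Main diagonal needs 400; the known cells sum to 310, so (2,2) = 90.
Anti-diagonal: 70 + 106 + 130 + ? = 400, so (2,3) = 94.
From row 4, 400 − (130 + 78 + 118) gives (4,3) = 74.
Column 2 must total 400; the given cells sum to 274, so (1,2) = 126.
Column 3 needs 400; the known cells sum to 278, so (1,3) = 122.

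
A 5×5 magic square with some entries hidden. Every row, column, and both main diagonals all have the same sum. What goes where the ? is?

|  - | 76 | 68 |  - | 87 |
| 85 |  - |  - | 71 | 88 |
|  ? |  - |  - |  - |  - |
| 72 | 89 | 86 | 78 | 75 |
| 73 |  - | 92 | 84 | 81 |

91

Row 4 is complete and sums to 400; that is the magic constant.
Row 5: 73 + 92 + 84 + 81 + ? = 400, so (5,2) = 70.
Column 5: 87 + 88 + 75 + 81 + ? = 400, so (3,5) = 69.
Using anti-diagonal: 87 + 71 + 89 + 73 + ? → (3,3) = 400 − 320 = 80.
Using column 3: 68 + 80 + 86 + 92 + ? → (2,3) = 400 − 326 = 74.
From row 2, 400 − (85 + 74 + 71 + 88) gives (2,2) = 82.
The remaining cell in column 2 is (3,2) = 400 − 317 = 83.
Main diagonal needs 400; the known cells sum to 321, so (1,1) = 79.
Row 1 must total 400; the given cells sum to 310, so (1,4) = 90.
Column 1 must total 400; the given cells sum to 309, so (3,1) = 91.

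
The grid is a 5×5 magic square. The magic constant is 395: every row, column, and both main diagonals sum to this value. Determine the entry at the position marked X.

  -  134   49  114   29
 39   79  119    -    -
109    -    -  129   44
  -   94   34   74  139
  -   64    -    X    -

Using row 1: 134 + 49 + 114 + 29 + ? → (1,1) = 395 − 326 = 69.
Row 4: 94 + 34 + 74 + 139 + ? = 395, so (4,1) = 54.
From column 1, 395 − (69 + 39 + 109 + 54) gives (5,1) = 124.
Column 2 must total 395; the given cells sum to 371, so (3,2) = 24.
Row 3 must total 395; the given cells sum to 306, so (3,3) = 89.
Using column 3: 49 + 119 + 89 + 34 + ? → (5,3) = 395 − 291 = 104.
From main diagonal, 395 − (69 + 79 + 89 + 74) gives (5,5) = 84.
Anti-diagonal: 29 + 89 + 94 + 124 + ? = 395, so (2,4) = 59.
Row 2: 39 + 79 + 119 + 59 + ? = 395, so (2,5) = 99.
Using row 5: 124 + 64 + 104 + 84 + ? → (5,4) = 395 − 376 = 19.

19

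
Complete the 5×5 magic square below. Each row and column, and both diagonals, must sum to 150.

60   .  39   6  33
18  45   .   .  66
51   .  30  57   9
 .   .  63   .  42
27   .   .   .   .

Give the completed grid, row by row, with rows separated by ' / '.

From row 1, 150 − (60 + 39 + 6 + 33) gives (1,2) = 12.
Using row 3: 51 + 30 + 57 + 9 + ? → (3,2) = 150 − 147 = 3.
Column 1 needs 150; the known cells sum to 156, so (4,1) = -6.
Column 5 must total 150; the given cells sum to 150, so (5,5) = 0.
From main diagonal, 150 − (60 + 45 + 30 + 0) gives (4,4) = 15.
Row 4 needs 150; the known cells sum to 114, so (4,2) = 36.
Column 2: 12 + 45 + 3 + 36 + ? = 150, so (5,2) = 54.
Using anti-diagonal: 33 + 30 + 36 + 27 + ? → (2,4) = 150 − 126 = 24.
The remaining cell in row 2 is (2,3) = 150 − 153 = -3.
Column 3: 39 + (-3) + 30 + 63 + ? = 150, so (5,3) = 21.
The remaining cell in column 4 is (5,4) = 150 − 102 = 48.

60 12 39 6 33 / 18 45 -3 24 66 / 51 3 30 57 9 / -6 36 63 15 42 / 27 54 21 48 0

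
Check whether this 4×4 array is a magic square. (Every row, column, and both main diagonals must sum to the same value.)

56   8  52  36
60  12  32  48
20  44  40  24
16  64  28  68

No — row 2 sums to 152 but row 3 sums to 128.

Row 1: 56 + 8 + 52 + 36 = 152.
Row 2: 60 + 12 + 32 + 48 = 152.
Row 3: 20 + 44 + 40 + 24 = 128.
Row 4: 16 + 64 + 28 + 68 = 176.
Column 1: 56 + 60 + 20 + 16 = 152.
Column 2: 8 + 12 + 44 + 64 = 128.
Column 3: 52 + 32 + 40 + 28 = 152.
Column 4: 36 + 48 + 24 + 68 = 176.
Main diagonal: 56 + 12 + 40 + 68 = 176.
Anti-diagonal: 36 + 32 + 44 + 16 = 128.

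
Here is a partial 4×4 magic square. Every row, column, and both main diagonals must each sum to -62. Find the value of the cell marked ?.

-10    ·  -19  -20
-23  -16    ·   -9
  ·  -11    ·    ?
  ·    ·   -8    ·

-18

From row 1, -62 − (-10 + (-19) + (-20)) gives (1,2) = -13.
Row 2: -23 + (-16) + (-9) + ? = -62, so (2,3) = -14.
From column 2, -62 − (-13 + (-16) + (-11)) gives (4,2) = -22.
Column 3 needs -62; the known cells sum to -41, so (3,3) = -21.
Main diagonal must total -62; the given cells sum to -47, so (4,4) = -15.
From anti-diagonal, -62 − (-20 + (-14) + (-11)) gives (4,1) = -17.
Using column 1: -10 + (-23) + (-17) + ? → (3,1) = -62 − (-50) = -12.
Using column 4: -20 + (-9) + (-15) + ? → (3,4) = -62 − (-44) = -18.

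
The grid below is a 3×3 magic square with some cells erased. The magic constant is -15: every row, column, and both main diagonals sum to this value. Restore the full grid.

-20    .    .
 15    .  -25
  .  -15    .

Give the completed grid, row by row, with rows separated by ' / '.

Row 2 needs -15; the known cells sum to -10, so (2,2) = -5.
Column 1: -20 + 15 + ? = -15, so (3,1) = -10.
Column 2 needs -15; the known cells sum to -20, so (1,2) = 5.
Main diagonal needs -15; the known cells sum to -25, so (3,3) = 10.
From anti-diagonal, -15 − (-5 + (-10)) gives (1,3) = 0.

-20 5 0 / 15 -5 -25 / -10 -15 10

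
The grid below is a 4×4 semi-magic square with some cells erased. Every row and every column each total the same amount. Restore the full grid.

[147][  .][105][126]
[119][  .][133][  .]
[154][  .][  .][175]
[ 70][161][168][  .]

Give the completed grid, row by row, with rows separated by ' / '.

147 112 105 126 / 119 140 133 98 / 154 77 84 175 / 70 161 168 91

Column 1 is already complete: 147 + 119 + 154 + 70 = 490, so that is the magic constant.
Row 1: 147 + 105 + 126 + ? = 490, so (1,2) = 112.
Row 4 must total 490; the given cells sum to 399, so (4,4) = 91.
Using column 3: 105 + 133 + 168 + ? → (3,3) = 490 − 406 = 84.
Column 4 must total 490; the given cells sum to 392, so (2,4) = 98.
Row 2 must total 490; the given cells sum to 350, so (2,2) = 140.
Row 3 needs 490; the known cells sum to 413, so (3,2) = 77.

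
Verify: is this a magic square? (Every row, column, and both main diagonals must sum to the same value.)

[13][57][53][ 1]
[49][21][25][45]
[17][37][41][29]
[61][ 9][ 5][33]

No — row 2 sums to 140 but column 4 sums to 108.

Row 1: 13 + 57 + 53 + 1 = 124.
Row 2: 49 + 21 + 25 + 45 = 140.
Row 3: 17 + 37 + 41 + 29 = 124.
Row 4: 61 + 9 + 5 + 33 = 108.
Column 1: 13 + 49 + 17 + 61 = 140.
Column 2: 57 + 21 + 37 + 9 = 124.
Column 3: 53 + 25 + 41 + 5 = 124.
Column 4: 1 + 45 + 29 + 33 = 108.
Main diagonal: 13 + 21 + 41 + 33 = 108.
Anti-diagonal: 1 + 25 + 37 + 61 = 124.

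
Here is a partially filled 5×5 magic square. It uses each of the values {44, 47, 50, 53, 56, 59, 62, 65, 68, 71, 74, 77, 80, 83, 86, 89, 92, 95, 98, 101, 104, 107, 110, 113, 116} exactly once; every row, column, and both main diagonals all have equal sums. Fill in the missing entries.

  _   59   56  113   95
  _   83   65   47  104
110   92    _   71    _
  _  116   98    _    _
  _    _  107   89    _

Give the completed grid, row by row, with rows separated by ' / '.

The 25 entries sum to 2000, so each line sums to 2000/5 = 400.
Row 1 needs 400; the known cells sum to 323, so (1,1) = 77.
Row 2: 83 + 65 + 47 + 104 + ? = 400, so (2,1) = 101.
Using column 2: 59 + 83 + 92 + 116 + ? → (5,2) = 400 − 350 = 50.
From column 3, 400 − (56 + 65 + 98 + 107) gives (3,3) = 74.
From column 4, 400 − (113 + 47 + 71 + 89) gives (4,4) = 80.
Using main diagonal: 77 + 83 + 74 + 80 + ? → (5,5) = 400 − 314 = 86.
Anti-diagonal needs 400; the known cells sum to 332, so (5,1) = 68.
From row 3, 400 − (110 + 92 + 74 + 71) gives (3,5) = 53.
From column 1, 400 − (77 + 101 + 110 + 68) gives (4,1) = 44.
The remaining cell in column 5 is (4,5) = 400 − 338 = 62.

77 59 56 113 95 / 101 83 65 47 104 / 110 92 74 71 53 / 44 116 98 80 62 / 68 50 107 89 86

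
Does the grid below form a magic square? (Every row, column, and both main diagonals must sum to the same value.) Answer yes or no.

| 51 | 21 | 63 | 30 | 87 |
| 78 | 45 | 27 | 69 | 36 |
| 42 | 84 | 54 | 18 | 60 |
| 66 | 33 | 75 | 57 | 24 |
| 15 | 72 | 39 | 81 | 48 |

Row 1: 51 + 21 + 63 + 30 + 87 = 252.
Row 2: 78 + 45 + 27 + 69 + 36 = 255.
Row 3: 42 + 84 + 54 + 18 + 60 = 258.
Row 4: 66 + 33 + 75 + 57 + 24 = 255.
Row 5: 15 + 72 + 39 + 81 + 48 = 255.
Column 1: 51 + 78 + 42 + 66 + 15 = 252.
Column 2: 21 + 45 + 84 + 33 + 72 = 255.
Column 3: 63 + 27 + 54 + 75 + 39 = 258.
Column 4: 30 + 69 + 18 + 57 + 81 = 255.
Column 5: 87 + 36 + 60 + 24 + 48 = 255.
Main diagonal: 51 + 45 + 54 + 57 + 48 = 255.
Anti-diagonal: 87 + 69 + 54 + 33 + 15 = 258.

No — anti-diagonal sums to 258 but row 5 sums to 255.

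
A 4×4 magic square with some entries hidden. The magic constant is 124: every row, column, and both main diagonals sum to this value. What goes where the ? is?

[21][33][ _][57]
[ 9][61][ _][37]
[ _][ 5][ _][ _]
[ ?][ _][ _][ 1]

Row 1 needs 124; the known cells sum to 111, so (1,3) = 13.
Row 2: 9 + 61 + 37 + ? = 124, so (2,3) = 17.
Using column 2: 33 + 61 + 5 + ? → (4,2) = 124 − 99 = 25.
Column 4: 57 + 37 + 1 + ? = 124, so (3,4) = 29.
Main diagonal must total 124; the given cells sum to 83, so (3,3) = 41.
Anti-diagonal must total 124; the given cells sum to 79, so (4,1) = 45.

45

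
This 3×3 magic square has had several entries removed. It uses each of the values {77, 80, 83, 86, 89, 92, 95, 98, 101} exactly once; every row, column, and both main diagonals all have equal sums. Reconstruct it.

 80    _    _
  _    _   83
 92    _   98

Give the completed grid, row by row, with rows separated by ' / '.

80 101 86 / 95 89 83 / 92 77 98

The 9 entries sum to 801, so each line sums to 801/3 = 267.
Row 3: 92 + 98 + ? = 267, so (3,2) = 77.
Column 1: 80 + 92 + ? = 267, so (2,1) = 95.
Column 3 needs 267; the known cells sum to 181, so (1,3) = 86.
Using main diagonal: 80 + 98 + ? → (2,2) = 267 − 178 = 89.
Row 1 must total 267; the given cells sum to 166, so (1,2) = 101.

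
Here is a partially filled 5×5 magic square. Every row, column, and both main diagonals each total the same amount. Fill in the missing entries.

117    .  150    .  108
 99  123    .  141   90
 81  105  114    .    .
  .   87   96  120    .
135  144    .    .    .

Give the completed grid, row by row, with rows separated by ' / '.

117 126 150 84 108 / 99 123 132 141 90 / 81 105 114 138 147 / 153 87 96 120 129 / 135 144 93 102 111

Anti-diagonal is already complete: 108 + 141 + 114 + 87 + 135 = 585, so that is the magic constant.
From row 2, 585 − (99 + 123 + 141 + 90) gives (2,3) = 132.
From column 1, 585 − (117 + 99 + 81 + 135) gives (4,1) = 153.
Column 2: 123 + 105 + 87 + 144 + ? = 585, so (1,2) = 126.
From column 3, 585 − (150 + 132 + 114 + 96) gives (5,3) = 93.
Using main diagonal: 117 + 123 + 114 + 120 + ? → (5,5) = 585 − 474 = 111.
Using row 1: 117 + 126 + 150 + 108 + ? → (1,4) = 585 − 501 = 84.
From row 4, 585 − (153 + 87 + 96 + 120) gives (4,5) = 129.
The remaining cell in row 5 is (5,4) = 585 − 483 = 102.
The remaining cell in column 4 is (3,4) = 585 − 447 = 138.
From column 5, 585 − (108 + 90 + 129 + 111) gives (3,5) = 147.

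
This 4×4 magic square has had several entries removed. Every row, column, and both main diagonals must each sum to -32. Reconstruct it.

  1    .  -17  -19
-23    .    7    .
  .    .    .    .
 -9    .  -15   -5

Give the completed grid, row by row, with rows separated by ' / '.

Row 1 must total -32; the given cells sum to -35, so (1,2) = 3.
From row 4, -32 − (-9 + (-15) + (-5)) gives (4,2) = -3.
The remaining cell in column 1 is (3,1) = -32 − (-31) = -1.
Column 3 must total -32; the given cells sum to -25, so (3,3) = -7.
Using main diagonal: 1 + (-7) + (-5) + ? → (2,2) = -32 − (-11) = -21.
Anti-diagonal: -19 + 7 + (-9) + ? = -32, so (3,2) = -11.
Row 2: -23 + (-21) + 7 + ? = -32, so (2,4) = 5.
The remaining cell in row 3 is (3,4) = -32 − (-19) = -13.

1 3 -17 -19 / -23 -21 7 5 / -1 -11 -7 -13 / -9 -3 -15 -5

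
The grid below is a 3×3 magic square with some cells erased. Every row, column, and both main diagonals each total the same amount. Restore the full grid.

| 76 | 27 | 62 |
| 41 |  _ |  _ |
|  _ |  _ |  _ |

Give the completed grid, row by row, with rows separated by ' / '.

Row 1 is already complete: 76 + 27 + 62 = 165, so that is the magic constant.
Column 1 needs 165; the known cells sum to 117, so (3,1) = 48.
Anti-diagonal needs 165; the known cells sum to 110, so (2,2) = 55.
Row 2 needs 165; the known cells sum to 96, so (2,3) = 69.
From column 2, 165 − (27 + 55) gives (3,2) = 83.
Column 3 must total 165; the given cells sum to 131, so (3,3) = 34.

76 27 62 / 41 55 69 / 48 83 34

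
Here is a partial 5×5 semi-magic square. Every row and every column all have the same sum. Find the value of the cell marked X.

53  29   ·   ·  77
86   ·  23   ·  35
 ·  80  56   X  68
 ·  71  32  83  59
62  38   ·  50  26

17

Column 5 is complete and sums to 265; that is the magic constant.
The remaining cell in row 4 is (4,1) = 265 − 245 = 20.
Using row 5: 62 + 38 + 50 + 26 + ? → (5,3) = 265 − 176 = 89.
From column 1, 265 − (53 + 86 + 20 + 62) gives (3,1) = 44.
The remaining cell in column 2 is (2,2) = 265 − 218 = 47.
From column 3, 265 − (23 + 56 + 32 + 89) gives (1,3) = 65.
From row 1, 265 − (53 + 29 + 65 + 77) gives (1,4) = 41.
Row 2 needs 265; the known cells sum to 191, so (2,4) = 74.
The remaining cell in row 3 is (3,4) = 265 − 248 = 17.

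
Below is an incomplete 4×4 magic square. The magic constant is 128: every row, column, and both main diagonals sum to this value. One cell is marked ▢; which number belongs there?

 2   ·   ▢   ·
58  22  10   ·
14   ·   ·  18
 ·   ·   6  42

Row 2: 58 + 22 + 10 + ? = 128, so (2,4) = 38.
Using column 1: 2 + 58 + 14 + ? → (4,1) = 128 − 74 = 54.
Column 4 needs 128; the known cells sum to 98, so (1,4) = 30.
The remaining cell in main diagonal is (3,3) = 128 − 66 = 62.
Anti-diagonal must total 128; the given cells sum to 94, so (3,2) = 34.
The remaining cell in row 4 is (4,2) = 128 − 102 = 26.
Column 2: 22 + 34 + 26 + ? = 128, so (1,2) = 46.
The remaining cell in column 3 is (1,3) = 128 − 78 = 50.

50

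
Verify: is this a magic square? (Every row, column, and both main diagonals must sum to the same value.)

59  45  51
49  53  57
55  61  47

No — row 2 sums to 159 but row 1 sums to 155.

Row 1: 59 + 45 + 51 = 155.
Row 2: 49 + 53 + 57 = 159.
Row 3: 55 + 61 + 47 = 163.
Column 1: 59 + 49 + 55 = 163.
Column 2: 45 + 53 + 61 = 159.
Column 3: 51 + 57 + 47 = 155.
Main diagonal: 59 + 53 + 47 = 159.
Anti-diagonal: 51 + 53 + 55 = 159.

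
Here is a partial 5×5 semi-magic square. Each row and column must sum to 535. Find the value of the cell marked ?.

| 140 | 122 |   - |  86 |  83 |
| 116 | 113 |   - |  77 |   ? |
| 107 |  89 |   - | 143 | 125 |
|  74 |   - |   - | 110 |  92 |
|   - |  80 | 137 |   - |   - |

Row 1: 140 + 122 + 86 + 83 + ? = 535, so (1,3) = 104.
Using row 3: 107 + 89 + 143 + 125 + ? → (3,3) = 535 − 464 = 71.
Column 1 must total 535; the given cells sum to 437, so (5,1) = 98.
Using column 2: 122 + 113 + 89 + 80 + ? → (4,2) = 535 − 404 = 131.
The remaining cell in column 4 is (5,4) = 535 − 416 = 119.
Using row 4: 74 + 131 + 110 + 92 + ? → (4,3) = 535 − 407 = 128.
Row 5 needs 535; the known cells sum to 434, so (5,5) = 101.
Column 3 needs 535; the known cells sum to 440, so (2,3) = 95.
From column 5, 535 − (83 + 125 + 92 + 101) gives (2,5) = 134.

134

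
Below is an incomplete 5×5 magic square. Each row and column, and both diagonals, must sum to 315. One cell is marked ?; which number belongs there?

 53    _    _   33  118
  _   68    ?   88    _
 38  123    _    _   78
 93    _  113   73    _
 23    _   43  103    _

3

Column 1: 53 + 38 + 93 + 23 + ? = 315, so (2,1) = 108.
From column 4, 315 − (33 + 88 + 73 + 103) gives (3,4) = 18.
Row 3: 38 + 123 + 18 + 78 + ? = 315, so (3,3) = 58.
Main diagonal: 53 + 68 + 58 + 73 + ? = 315, so (5,5) = 63.
From anti-diagonal, 315 − (118 + 88 + 58 + 23) gives (4,2) = 28.
Row 4: 93 + 28 + 113 + 73 + ? = 315, so (4,5) = 8.
From row 5, 315 − (23 + 43 + 103 + 63) gives (5,2) = 83.
Column 2 must total 315; the given cells sum to 302, so (1,2) = 13.
From column 5, 315 − (118 + 78 + 8 + 63) gives (2,5) = 48.
Using row 1: 53 + 13 + 33 + 118 + ? → (1,3) = 315 − 217 = 98.
Row 2: 108 + 68 + 88 + 48 + ? = 315, so (2,3) = 3.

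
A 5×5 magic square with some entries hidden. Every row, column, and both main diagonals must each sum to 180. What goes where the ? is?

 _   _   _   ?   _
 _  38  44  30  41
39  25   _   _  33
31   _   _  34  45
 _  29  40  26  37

43

Row 2 needs 180; the known cells sum to 153, so (2,1) = 27.
Row 5: 29 + 40 + 26 + 37 + ? = 180, so (5,1) = 48.
The remaining cell in column 1 is (1,1) = 180 − 145 = 35.
Column 5 must total 180; the given cells sum to 156, so (1,5) = 24.
Main diagonal: 35 + 38 + 34 + 37 + ? = 180, so (3,3) = 36.
Anti-diagonal: 24 + 30 + 36 + 48 + ? = 180, so (4,2) = 42.
From row 3, 180 − (39 + 25 + 36 + 33) gives (3,4) = 47.
From row 4, 180 − (31 + 42 + 34 + 45) gives (4,3) = 28.
Column 2: 38 + 25 + 42 + 29 + ? = 180, so (1,2) = 46.
Column 3 must total 180; the given cells sum to 148, so (1,3) = 32.
Column 4 must total 180; the given cells sum to 137, so (1,4) = 43.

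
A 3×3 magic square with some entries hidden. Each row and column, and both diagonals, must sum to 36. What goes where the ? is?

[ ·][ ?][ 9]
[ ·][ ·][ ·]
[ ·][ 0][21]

24

From row 3, 36 − (0 + 21) gives (3,1) = 15.
Column 3 must total 36; the given cells sum to 30, so (2,3) = 6.
Anti-diagonal needs 36; the known cells sum to 24, so (2,2) = 12.
Row 2 needs 36; the known cells sum to 18, so (2,1) = 18.
Column 1 must total 36; the given cells sum to 33, so (1,1) = 3.
The remaining cell in column 2 is (1,2) = 36 − 12 = 24.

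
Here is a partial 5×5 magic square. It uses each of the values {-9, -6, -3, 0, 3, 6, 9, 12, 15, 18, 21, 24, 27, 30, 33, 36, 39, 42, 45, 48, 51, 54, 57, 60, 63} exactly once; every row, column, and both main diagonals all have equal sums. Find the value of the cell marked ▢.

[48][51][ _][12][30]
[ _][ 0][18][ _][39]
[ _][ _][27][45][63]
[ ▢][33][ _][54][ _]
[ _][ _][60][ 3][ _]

15

The 25 entries sum to 675, so each line sums to 675/5 = 135.
Row 1 needs 135; the known cells sum to 141, so (1,3) = -6.
Column 3 needs 135; the known cells sum to 99, so (4,3) = 36.
Column 4 must total 135; the given cells sum to 114, so (2,4) = 21.
The remaining cell in main diagonal is (5,5) = 135 − 129 = 6.
From anti-diagonal, 135 − (30 + 21 + 27 + 33) gives (5,1) = 24.
From row 2, 135 − (0 + 18 + 21 + 39) gives (2,1) = 57.
Row 5 must total 135; the given cells sum to 93, so (5,2) = 42.
Column 2 needs 135; the known cells sum to 126, so (3,2) = 9.
Column 5: 30 + 39 + 63 + 6 + ? = 135, so (4,5) = -3.
From row 3, 135 − (9 + 27 + 45 + 63) gives (3,1) = -9.
Row 4: 33 + 36 + 54 + (-3) + ? = 135, so (4,1) = 15.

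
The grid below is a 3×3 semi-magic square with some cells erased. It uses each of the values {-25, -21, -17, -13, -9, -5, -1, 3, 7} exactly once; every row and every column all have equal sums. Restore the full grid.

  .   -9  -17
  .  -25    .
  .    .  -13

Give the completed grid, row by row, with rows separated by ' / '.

-1 -9 -17 / -5 -25 3 / -21 7 -13

The 9 entries sum to -81, so each line sums to -81/3 = -27.
Row 1: -9 + (-17) + ? = -27, so (1,1) = -1.
Using column 2: -9 + (-25) + ? → (3,2) = -27 − (-34) = 7.
Column 3 must total -27; the given cells sum to -30, so (2,3) = 3.
From row 2, -27 − (-25 + 3) gives (2,1) = -5.
The remaining cell in row 3 is (3,1) = -27 − (-6) = -21.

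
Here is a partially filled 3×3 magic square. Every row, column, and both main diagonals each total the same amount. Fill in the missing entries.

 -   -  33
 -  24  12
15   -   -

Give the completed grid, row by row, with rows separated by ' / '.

Anti-diagonal is already complete: 33 + 24 + 15 = 72, so that is the magic constant.
Row 2 needs 72; the known cells sum to 36, so (2,1) = 36.
Column 1 needs 72; the known cells sum to 51, so (1,1) = 21.
Column 3 needs 72; the known cells sum to 45, so (3,3) = 27.
Row 1 must total 72; the given cells sum to 54, so (1,2) = 18.
Row 3 must total 72; the given cells sum to 42, so (3,2) = 30.

21 18 33 / 36 24 12 / 15 30 27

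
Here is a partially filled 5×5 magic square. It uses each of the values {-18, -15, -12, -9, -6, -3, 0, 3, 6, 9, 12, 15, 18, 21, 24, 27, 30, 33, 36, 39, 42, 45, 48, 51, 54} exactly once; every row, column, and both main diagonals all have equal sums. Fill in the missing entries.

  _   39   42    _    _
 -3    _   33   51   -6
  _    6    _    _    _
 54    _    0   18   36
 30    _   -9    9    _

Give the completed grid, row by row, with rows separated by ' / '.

The 25 entries sum to 450, so each line sums to 450/5 = 90.
Row 2: -3 + 33 + 51 + (-6) + ? = 90, so (2,2) = 15.
Using row 4: 54 + 0 + 18 + 36 + ? → (4,2) = 90 − 108 = -18.
The remaining cell in column 2 is (5,2) = 90 − 42 = 48.
Column 3 must total 90; the given cells sum to 66, so (3,3) = 24.
The remaining cell in anti-diagonal is (1,5) = 90 − 87 = 3.
From row 5, 90 − (30 + 48 + (-9) + 9) gives (5,5) = 12.
Column 5 must total 90; the given cells sum to 45, so (3,5) = 45.
Main diagonal: 15 + 24 + 18 + 12 + ? = 90, so (1,1) = 21.
From row 1, 90 − (21 + 39 + 42 + 3) gives (1,4) = -15.
The remaining cell in column 1 is (3,1) = 90 − 102 = -12.
Column 4 needs 90; the known cells sum to 63, so (3,4) = 27.

21 39 42 -15 3 / -3 15 33 51 -6 / -12 6 24 27 45 / 54 -18 0 18 36 / 30 48 -9 9 12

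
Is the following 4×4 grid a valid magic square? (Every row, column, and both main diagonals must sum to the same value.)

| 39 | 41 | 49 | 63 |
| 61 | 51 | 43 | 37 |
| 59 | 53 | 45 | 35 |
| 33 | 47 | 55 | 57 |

Row 1: 39 + 41 + 49 + 63 = 192.
Row 2: 61 + 51 + 43 + 37 = 192.
Row 3: 59 + 53 + 45 + 35 = 192.
Row 4: 33 + 47 + 55 + 57 = 192.
Column 1: 39 + 61 + 59 + 33 = 192.
Column 2: 41 + 51 + 53 + 47 = 192.
Column 3: 49 + 43 + 45 + 55 = 192.
Column 4: 63 + 37 + 35 + 57 = 192.
Main diagonal: 39 + 51 + 45 + 57 = 192.
Anti-diagonal: 63 + 43 + 53 + 33 = 192.
All lines sum to 192.

Yes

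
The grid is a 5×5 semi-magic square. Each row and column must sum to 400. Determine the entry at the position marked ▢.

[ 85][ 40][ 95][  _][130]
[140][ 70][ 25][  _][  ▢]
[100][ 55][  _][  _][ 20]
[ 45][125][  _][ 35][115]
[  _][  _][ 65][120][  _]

60

Using row 1: 85 + 40 + 95 + 130 + ? → (1,4) = 400 − 350 = 50.
From row 4, 400 − (45 + 125 + 35 + 115) gives (4,3) = 80.
From column 1, 400 − (85 + 140 + 100 + 45) gives (5,1) = 30.
Column 2 must total 400; the given cells sum to 290, so (5,2) = 110.
The remaining cell in column 3 is (3,3) = 400 − 265 = 135.
Using row 3: 100 + 55 + 135 + 20 + ? → (3,4) = 400 − 310 = 90.
Row 5: 30 + 110 + 65 + 120 + ? = 400, so (5,5) = 75.
Column 4 needs 400; the known cells sum to 295, so (2,4) = 105.
Column 5 must total 400; the given cells sum to 340, so (2,5) = 60.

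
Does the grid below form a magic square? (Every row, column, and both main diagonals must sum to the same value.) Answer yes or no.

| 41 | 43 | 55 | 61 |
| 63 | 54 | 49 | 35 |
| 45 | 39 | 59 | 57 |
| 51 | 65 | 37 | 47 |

No — column 2 sums to 201 but row 3 sums to 200.

Row 1: 41 + 43 + 55 + 61 = 200.
Row 2: 63 + 54 + 49 + 35 = 201.
Row 3: 45 + 39 + 59 + 57 = 200.
Row 4: 51 + 65 + 37 + 47 = 200.
Column 1: 41 + 63 + 45 + 51 = 200.
Column 2: 43 + 54 + 39 + 65 = 201.
Column 3: 55 + 49 + 59 + 37 = 200.
Column 4: 61 + 35 + 57 + 47 = 200.
Main diagonal: 41 + 54 + 59 + 47 = 201.
Anti-diagonal: 61 + 49 + 39 + 51 = 200.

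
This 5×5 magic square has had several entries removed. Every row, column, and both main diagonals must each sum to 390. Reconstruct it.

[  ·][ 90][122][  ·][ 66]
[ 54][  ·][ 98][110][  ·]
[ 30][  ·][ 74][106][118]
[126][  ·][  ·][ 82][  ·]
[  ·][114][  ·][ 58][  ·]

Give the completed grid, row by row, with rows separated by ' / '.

78 90 122 34 66 / 54 86 98 110 42 / 30 62 74 106 118 / 126 38 50 82 94 / 102 114 46 58 70

From row 3, 390 − (30 + 74 + 106 + 118) gives (3,2) = 62.
Using column 4: 110 + 106 + 82 + 58 + ? → (1,4) = 390 − 356 = 34.
Row 1 must total 390; the given cells sum to 312, so (1,1) = 78.
From column 1, 390 − (78 + 54 + 30 + 126) gives (5,1) = 102.
From anti-diagonal, 390 − (66 + 110 + 74 + 102) gives (4,2) = 38.
The remaining cell in column 2 is (2,2) = 390 − 304 = 86.
Using main diagonal: 78 + 86 + 74 + 82 + ? → (5,5) = 390 − 320 = 70.
Row 2 needs 390; the known cells sum to 348, so (2,5) = 42.
Row 5 needs 390; the known cells sum to 344, so (5,3) = 46.
Column 3 needs 390; the known cells sum to 340, so (4,3) = 50.
Using column 5: 66 + 42 + 118 + 70 + ? → (4,5) = 390 − 296 = 94.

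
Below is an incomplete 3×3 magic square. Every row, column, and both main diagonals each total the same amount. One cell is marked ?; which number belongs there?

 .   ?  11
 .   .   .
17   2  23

Row 3 is complete and sums to 42; that is the magic constant.
Column 3 needs 42; the known cells sum to 34, so (2,3) = 8.
Anti-diagonal must total 42; the given cells sum to 28, so (2,2) = 14.
Row 2 needs 42; the known cells sum to 22, so (2,1) = 20.
Using column 1: 20 + 17 + ? → (1,1) = 42 − 37 = 5.
Column 2 needs 42; the known cells sum to 16, so (1,2) = 26.

26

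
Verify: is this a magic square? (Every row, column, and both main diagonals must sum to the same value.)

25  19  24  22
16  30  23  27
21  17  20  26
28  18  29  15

No — column 4 sums to 90 but column 3 sums to 96.

Row 1: 25 + 19 + 24 + 22 = 90.
Row 2: 16 + 30 + 23 + 27 = 96.
Row 3: 21 + 17 + 20 + 26 = 84.
Row 4: 28 + 18 + 29 + 15 = 90.
Column 1: 25 + 16 + 21 + 28 = 90.
Column 2: 19 + 30 + 17 + 18 = 84.
Column 3: 24 + 23 + 20 + 29 = 96.
Column 4: 22 + 27 + 26 + 15 = 90.
Main diagonal: 25 + 30 + 20 + 15 = 90.
Anti-diagonal: 22 + 23 + 17 + 28 = 90.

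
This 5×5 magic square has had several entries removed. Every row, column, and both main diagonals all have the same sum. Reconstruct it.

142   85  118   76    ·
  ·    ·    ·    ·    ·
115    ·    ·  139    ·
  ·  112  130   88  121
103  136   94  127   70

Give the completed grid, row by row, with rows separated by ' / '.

Row 5 is already complete: 103 + 136 + 94 + 127 + 70 = 530, so that is the magic constant.
Row 1 needs 530; the known cells sum to 421, so (1,5) = 109.
Row 4 needs 530; the known cells sum to 451, so (4,1) = 79.
Column 1: 142 + 115 + 79 + 103 + ? = 530, so (2,1) = 91.
The remaining cell in column 4 is (2,4) = 530 − 430 = 100.
Anti-diagonal must total 530; the given cells sum to 424, so (3,3) = 106.
Using column 3: 118 + 106 + 130 + 94 + ? → (2,3) = 530 − 448 = 82.
From main diagonal, 530 − (142 + 106 + 88 + 70) gives (2,2) = 124.
From row 2, 530 − (91 + 124 + 82 + 100) gives (2,5) = 133.
The remaining cell in column 2 is (3,2) = 530 − 457 = 73.
Using column 5: 109 + 133 + 121 + 70 + ? → (3,5) = 530 − 433 = 97.

142 85 118 76 109 / 91 124 82 100 133 / 115 73 106 139 97 / 79 112 130 88 121 / 103 136 94 127 70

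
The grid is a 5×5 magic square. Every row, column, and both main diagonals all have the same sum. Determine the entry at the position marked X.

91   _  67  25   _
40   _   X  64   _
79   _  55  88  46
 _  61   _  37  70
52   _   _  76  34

31

Column 4 is complete and sums to 290; that is the magic constant.
Row 3: 79 + 55 + 88 + 46 + ? = 290, so (3,2) = 22.
From column 1, 290 − (91 + 40 + 79 + 52) gives (4,1) = 28.
Main diagonal must total 290; the given cells sum to 217, so (2,2) = 73.
Using anti-diagonal: 64 + 55 + 61 + 52 + ? → (1,5) = 290 − 232 = 58.
From row 1, 290 − (91 + 67 + 25 + 58) gives (1,2) = 49.
From row 4, 290 − (28 + 61 + 37 + 70) gives (4,3) = 94.
Column 2 must total 290; the given cells sum to 205, so (5,2) = 85.
Column 5 must total 290; the given cells sum to 208, so (2,5) = 82.
Using row 2: 40 + 73 + 64 + 82 + ? → (2,3) = 290 − 259 = 31.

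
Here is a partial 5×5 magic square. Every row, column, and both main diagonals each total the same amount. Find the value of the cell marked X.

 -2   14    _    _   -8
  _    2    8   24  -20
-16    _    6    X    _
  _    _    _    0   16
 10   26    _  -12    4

Main diagonal is complete and sums to 10; that is the magic constant.
The remaining cell in row 2 is (2,1) = 10 − 14 = -4.
Row 5 must total 10; the given cells sum to 28, so (5,3) = -18.
Column 1 needs 10; the known cells sum to -12, so (4,1) = 22.
Column 5 must total 10; the given cells sum to -8, so (3,5) = 18.
Anti-diagonal must total 10; the given cells sum to 32, so (4,2) = -22.
The remaining cell in row 4 is (4,3) = 10 − 16 = -6.
Using column 2: 14 + 2 + (-22) + 26 + ? → (3,2) = 10 − 20 = -10.
From column 3, 10 − (8 + 6 + (-6) + (-18)) gives (1,3) = 20.
Row 1 needs 10; the known cells sum to 24, so (1,4) = -14.
Row 3: -16 + (-10) + 6 + 18 + ? = 10, so (3,4) = 12.

12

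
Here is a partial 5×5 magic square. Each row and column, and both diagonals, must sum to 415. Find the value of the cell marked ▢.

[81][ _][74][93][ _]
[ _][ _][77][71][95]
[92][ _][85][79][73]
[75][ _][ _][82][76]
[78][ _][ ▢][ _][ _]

91

The remaining cell in row 3 is (3,2) = 415 − 329 = 86.
Column 1: 81 + 92 + 75 + 78 + ? = 415, so (2,1) = 89.
Column 4 needs 415; the known cells sum to 325, so (5,4) = 90.
Using row 2: 89 + 77 + 71 + 95 + ? → (2,2) = 415 − 332 = 83.
From main diagonal, 415 − (81 + 83 + 85 + 82) gives (5,5) = 84.
Column 5 needs 415; the known cells sum to 328, so (1,5) = 87.
Anti-diagonal needs 415; the known cells sum to 321, so (4,2) = 94.
Using row 1: 81 + 74 + 93 + 87 + ? → (1,2) = 415 − 335 = 80.
Row 4: 75 + 94 + 82 + 76 + ? = 415, so (4,3) = 88.
Column 2: 80 + 83 + 86 + 94 + ? = 415, so (5,2) = 72.
Column 3: 74 + 77 + 85 + 88 + ? = 415, so (5,3) = 91.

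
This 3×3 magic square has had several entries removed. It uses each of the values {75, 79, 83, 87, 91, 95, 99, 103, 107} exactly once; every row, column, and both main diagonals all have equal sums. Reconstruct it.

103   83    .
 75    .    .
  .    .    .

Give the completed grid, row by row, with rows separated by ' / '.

The 9 entries sum to 819, so each line sums to 819/3 = 273.
Row 1 needs 273; the known cells sum to 186, so (1,3) = 87.
Column 1 must total 273; the given cells sum to 178, so (3,1) = 95.
The remaining cell in anti-diagonal is (2,2) = 273 − 182 = 91.
Row 2 needs 273; the known cells sum to 166, so (2,3) = 107.
Column 2: 83 + 91 + ? = 273, so (3,2) = 99.
From column 3, 273 − (87 + 107) gives (3,3) = 79.

103 83 87 / 75 91 107 / 95 99 79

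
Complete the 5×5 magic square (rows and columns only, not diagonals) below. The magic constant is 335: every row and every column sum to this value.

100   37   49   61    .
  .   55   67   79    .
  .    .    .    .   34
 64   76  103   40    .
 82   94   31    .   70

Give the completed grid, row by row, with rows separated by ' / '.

Row 1 must total 335; the given cells sum to 247, so (1,5) = 88.
Row 4 needs 335; the known cells sum to 283, so (4,5) = 52.
Using row 5: 82 + 94 + 31 + 70 + ? → (5,4) = 335 − 277 = 58.
Column 2: 37 + 55 + 76 + 94 + ? = 335, so (3,2) = 73.
From column 3, 335 − (49 + 67 + 103 + 31) gives (3,3) = 85.
Column 4 needs 335; the known cells sum to 238, so (3,4) = 97.
From column 5, 335 − (88 + 34 + 52 + 70) gives (2,5) = 91.
Row 2 must total 335; the given cells sum to 292, so (2,1) = 43.
Row 3 must total 335; the given cells sum to 289, so (3,1) = 46.

100 37 49 61 88 / 43 55 67 79 91 / 46 73 85 97 34 / 64 76 103 40 52 / 82 94 31 58 70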